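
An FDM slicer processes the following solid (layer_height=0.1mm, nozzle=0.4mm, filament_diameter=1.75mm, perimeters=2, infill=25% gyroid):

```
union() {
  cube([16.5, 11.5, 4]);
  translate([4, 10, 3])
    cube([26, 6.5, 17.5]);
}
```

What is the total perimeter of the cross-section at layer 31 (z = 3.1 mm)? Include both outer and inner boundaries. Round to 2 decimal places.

93.00 mm

At z = 3.1 mm: the cube (footprint 16.5×11.5) is included at this height (perimeter 56.00 mm); the cube at (4, 10) (footprint 26×6.5) is included at this height (perimeter 65.00 mm); Merging all regions: the regions partially overlap (shared area 18.75 mm²), so the edge portions inside another operand are dropped and the merged outline is re-measured after clipping — boundary = 93.00 mm. Overall, the cross-section is a single solid region. Total boundary length (outer) = 93.00 mm.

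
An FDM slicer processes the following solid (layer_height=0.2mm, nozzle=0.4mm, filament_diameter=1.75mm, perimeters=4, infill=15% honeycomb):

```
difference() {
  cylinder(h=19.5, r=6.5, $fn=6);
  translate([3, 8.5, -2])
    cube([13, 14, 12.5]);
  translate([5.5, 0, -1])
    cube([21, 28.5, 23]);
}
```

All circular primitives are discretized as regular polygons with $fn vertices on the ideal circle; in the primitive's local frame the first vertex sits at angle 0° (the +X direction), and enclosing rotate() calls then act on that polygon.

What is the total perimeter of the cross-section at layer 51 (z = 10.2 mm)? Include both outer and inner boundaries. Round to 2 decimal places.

At z = 10.2 mm: the r=6.5 cylinder gives a regular 6-gon of circumradius 6.5 (constant along its height) (perimeter = 2·6·6.500·sin(180°/6) = 39.00 mm); the cube at (3, 8.5) is present — its section is the full 13×14 rectangle (perimeter 54.00 mm); the 21×28.5 cube at (5.5, 0) contributes its full rectangle (perimeter 99.00 mm); Taking the first minus the rest: starting from the r=6.5 cylinder, the 13×14 cube at (3, 8.5) misses the remaining region (no effect); the 21×28.5 cube at (5.5, 0) partially overlaps it — only the 0.87 mm² overlap (of its 598.50 mm²) is removed, clipping the outline — boundary = 39.73 mm. Overall, the cross-section is a single solid region. Total boundary length (outer) = 39.73 mm.

39.73 mm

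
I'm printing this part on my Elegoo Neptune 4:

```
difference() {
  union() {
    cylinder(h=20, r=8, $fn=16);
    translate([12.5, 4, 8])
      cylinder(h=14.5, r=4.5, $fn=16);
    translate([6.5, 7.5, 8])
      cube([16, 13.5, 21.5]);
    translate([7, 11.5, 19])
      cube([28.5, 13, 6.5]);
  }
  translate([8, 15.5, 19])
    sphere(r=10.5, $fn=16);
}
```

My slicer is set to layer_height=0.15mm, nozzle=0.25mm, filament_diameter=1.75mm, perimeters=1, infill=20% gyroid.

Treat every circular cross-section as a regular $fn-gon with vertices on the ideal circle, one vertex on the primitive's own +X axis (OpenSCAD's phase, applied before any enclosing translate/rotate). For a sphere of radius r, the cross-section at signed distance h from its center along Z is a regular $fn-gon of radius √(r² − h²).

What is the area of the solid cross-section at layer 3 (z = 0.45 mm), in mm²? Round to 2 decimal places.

At z = 0.45 mm: the cylinder: section is a regular 16-gon, circumradius r=8 (area = (16/2)·8.000²·sin(360°/16) = 195.93 mm²); the cylinder at (12.5, 4) is absent (z outside [8, 22.5]); the cube at (6.5, 7.5) is absent (z outside [8, 29.5]); the cube at (7, 11.5) does not reach this height (z outside [19, 25.5]); Merging all regions: only the r=8 cylinder is present, so the union is just that shape — area = 195.93 mm²; the sphere at (8, 15.5) is absent (|z−center|=18.550 > r=10.5); Subtracting the remaining from the first: none of the subtracted shapes is present at this height, so the result so far is unchanged — area = 195.93 mm². Overall, the cross-section is a single solid region. Net area = 195.93 mm².

195.93 mm²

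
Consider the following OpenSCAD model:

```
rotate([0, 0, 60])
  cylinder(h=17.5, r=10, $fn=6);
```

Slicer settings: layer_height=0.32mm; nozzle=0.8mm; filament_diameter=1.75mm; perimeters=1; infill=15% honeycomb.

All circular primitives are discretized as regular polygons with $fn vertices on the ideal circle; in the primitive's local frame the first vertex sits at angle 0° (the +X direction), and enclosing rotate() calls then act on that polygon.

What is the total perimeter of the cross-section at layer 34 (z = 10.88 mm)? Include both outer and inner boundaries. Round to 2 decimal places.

60.00 mm

At z = 10.88 mm: the cylinder: section is a regular 6-gon, circumradius r=10 (perimeter = 2·6·10.000·sin(180°/6) = 60.00 mm); (rotated 60° about Z; rotation is an isometry so areas/perimeters/island counts are preserved). Overall, the cross-section is a single solid region. Total boundary length (outer) = 60.00 mm.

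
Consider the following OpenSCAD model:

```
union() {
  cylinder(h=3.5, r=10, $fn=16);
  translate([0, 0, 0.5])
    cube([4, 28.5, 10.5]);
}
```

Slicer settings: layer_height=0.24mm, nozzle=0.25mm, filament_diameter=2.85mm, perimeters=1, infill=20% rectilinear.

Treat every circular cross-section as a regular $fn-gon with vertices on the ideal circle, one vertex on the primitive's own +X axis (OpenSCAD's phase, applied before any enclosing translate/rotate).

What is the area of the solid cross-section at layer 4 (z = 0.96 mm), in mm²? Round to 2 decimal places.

381.75 mm²

At z = 0.96 mm: the r=10 cylinder gives a regular 16-gon of circumradius 10 (constant along its height) (area = (16/2)·10.000²·sin(360°/16) = 306.15 mm²); the cube (footprint 4×28.5) is included at this height (area 114.00 mm²); Merging all regions: the regions partially overlap — summed areas 420.15 mm² minus the doubly-counted overlap 38.40 mm² gives 381.75 mm² — area = 381.75 mm². Overall, the cross-section is a single solid region. Net area = 381.75 mm².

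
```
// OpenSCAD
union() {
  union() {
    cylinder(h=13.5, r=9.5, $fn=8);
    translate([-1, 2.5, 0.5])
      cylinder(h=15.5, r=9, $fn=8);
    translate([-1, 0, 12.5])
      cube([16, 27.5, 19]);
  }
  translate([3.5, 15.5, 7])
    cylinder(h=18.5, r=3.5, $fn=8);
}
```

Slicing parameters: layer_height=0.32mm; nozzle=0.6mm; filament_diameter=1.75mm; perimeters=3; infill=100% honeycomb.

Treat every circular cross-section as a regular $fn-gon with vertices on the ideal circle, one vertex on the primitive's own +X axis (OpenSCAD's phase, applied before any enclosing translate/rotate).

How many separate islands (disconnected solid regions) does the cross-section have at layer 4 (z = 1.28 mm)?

1

At z = 1.28 mm: the r=9.5 cylinder contributes a regular 8-gon of circumradius 9.5; the r=9 cylinder at (-1, 2.5) gives a regular 8-gon of circumradius 9 (constant along its height); the cube at (-1, 0) does not reach this height (z outside [12.5, 31.5]); Combining (union): the regions partially overlap (shared area 193.84 mm²), so overlapping operands fuse into one piece — 1 connected region; the cylinder at (3.5, 15.5) does not reach this height (z outside [7, 25.5]); Taking the union: only that combined region is present, so the union is just that shape — 1 connected region. Overall, the cross-section is a single solid region. Island count = 1.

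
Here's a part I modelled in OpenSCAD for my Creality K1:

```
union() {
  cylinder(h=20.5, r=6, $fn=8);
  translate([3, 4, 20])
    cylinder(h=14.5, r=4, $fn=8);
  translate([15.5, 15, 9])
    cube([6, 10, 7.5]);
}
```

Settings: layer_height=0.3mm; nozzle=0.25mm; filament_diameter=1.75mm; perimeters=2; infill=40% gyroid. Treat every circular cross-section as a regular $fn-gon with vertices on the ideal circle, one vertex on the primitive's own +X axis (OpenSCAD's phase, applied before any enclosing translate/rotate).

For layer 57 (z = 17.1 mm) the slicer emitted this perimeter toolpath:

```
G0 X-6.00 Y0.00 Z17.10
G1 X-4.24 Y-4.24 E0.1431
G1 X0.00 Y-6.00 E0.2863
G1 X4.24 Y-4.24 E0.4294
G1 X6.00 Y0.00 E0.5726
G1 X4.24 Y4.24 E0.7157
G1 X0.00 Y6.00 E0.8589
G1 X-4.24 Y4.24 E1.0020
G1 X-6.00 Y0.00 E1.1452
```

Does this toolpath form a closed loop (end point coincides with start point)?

yes

Start point (G0): (-6.00, 0.00). End point (last G1): the path returns to the start — closed.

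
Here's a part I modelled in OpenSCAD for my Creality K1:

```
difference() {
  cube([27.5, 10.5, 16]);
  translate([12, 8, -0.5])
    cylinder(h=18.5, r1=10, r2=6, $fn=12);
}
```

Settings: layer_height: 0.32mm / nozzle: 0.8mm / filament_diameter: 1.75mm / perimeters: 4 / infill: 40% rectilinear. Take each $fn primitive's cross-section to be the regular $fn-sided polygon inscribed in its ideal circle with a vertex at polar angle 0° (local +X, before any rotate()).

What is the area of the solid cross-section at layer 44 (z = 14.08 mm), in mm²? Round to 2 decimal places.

185.85 mm²

At z = 14.08 mm: the cube is present — its section is the full 27.5×10.5 rectangle (area 288.75 mm²); the cone at (12, 8) (r1=10→r2=6) has section circumradius 6.848 here — a regular 12-gon (area = (12/2)·6.848²·sin(360°/12) = 140.67 mm²); Taking the first minus the rest: starting from the 27.5×10.5 cube (288.75 mm²), the cone at (12, 8) partially overlaps it — only the 102.90 mm² overlap (of its 140.67 mm²) is removed, clipping the outline — area = 185.85 mm². Overall, the cross-section is a single solid region. Net area = 185.85 mm².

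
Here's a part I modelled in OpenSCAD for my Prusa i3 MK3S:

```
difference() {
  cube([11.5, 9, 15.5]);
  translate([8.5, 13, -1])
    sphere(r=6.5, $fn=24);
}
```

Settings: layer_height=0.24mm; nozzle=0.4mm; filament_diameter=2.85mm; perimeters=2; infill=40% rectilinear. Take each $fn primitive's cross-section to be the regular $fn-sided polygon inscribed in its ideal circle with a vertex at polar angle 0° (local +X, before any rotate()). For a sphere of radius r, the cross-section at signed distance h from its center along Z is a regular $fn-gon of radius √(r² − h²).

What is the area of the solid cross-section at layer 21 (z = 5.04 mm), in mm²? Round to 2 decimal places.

At z = 5.04 mm: the cube (footprint 11.5×9) is included at this height (area 103.50 mm²); the r=6.5 sphere at (8.5, 13) contributes a regular 24-gon of circumradius √(6.5²−6.04²) = 2.402 (area = (24/2)·2.402²·sin(360°/24) = 17.92 mm²); Taking the first minus the rest: starting from the 11.5×9 cube (103.50 mm²), the r=6.5 sphere at (8.5, 13) misses the remaining region (no effect) — area = 103.50 mm². Overall, the cross-section is a single solid region. Net area = 103.50 mm².

103.50 mm²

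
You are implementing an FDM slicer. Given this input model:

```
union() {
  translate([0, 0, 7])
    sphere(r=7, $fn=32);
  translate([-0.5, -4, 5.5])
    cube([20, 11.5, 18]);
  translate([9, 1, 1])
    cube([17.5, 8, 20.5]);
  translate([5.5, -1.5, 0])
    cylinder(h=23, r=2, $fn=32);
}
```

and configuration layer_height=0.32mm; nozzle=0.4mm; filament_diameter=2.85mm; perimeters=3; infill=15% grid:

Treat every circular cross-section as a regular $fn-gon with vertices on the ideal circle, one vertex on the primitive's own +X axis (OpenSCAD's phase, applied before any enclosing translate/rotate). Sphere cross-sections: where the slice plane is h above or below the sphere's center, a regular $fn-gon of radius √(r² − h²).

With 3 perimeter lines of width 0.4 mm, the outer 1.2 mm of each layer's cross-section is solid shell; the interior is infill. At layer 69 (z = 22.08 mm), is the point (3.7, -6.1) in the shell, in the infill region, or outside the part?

At z = 22.08 mm: the sphere does not reach this height (|z−center|=15.080 > r=7); the cube at (-0.5, -4) (footprint 20×11.5) is included at this height; the cube at (9, 1) is not intersected at this z (z outside [1, 21.5]); the r=2 cylinder at (5.5, -1.5) gives a regular 32-gon of circumradius 2 (constant along its height); Merging all regions: the r=2 cylinder at (5.5, -1.5) lies entirely inside the 20×11.5 cube at (-0.5, -4), so the union is just the 20×11.5 cube at (-0.5, -4) — 1 connected region. Overall, the cross-section is a single solid region. The nearest boundary edge runs (19.50, -4.00)→(-0.50, -4.00); distance from the point to it = 2.10 mm. The point is not inside any of the regions above, so it lies outside the cross-section (2.10 mm from the nearest boundary).

outside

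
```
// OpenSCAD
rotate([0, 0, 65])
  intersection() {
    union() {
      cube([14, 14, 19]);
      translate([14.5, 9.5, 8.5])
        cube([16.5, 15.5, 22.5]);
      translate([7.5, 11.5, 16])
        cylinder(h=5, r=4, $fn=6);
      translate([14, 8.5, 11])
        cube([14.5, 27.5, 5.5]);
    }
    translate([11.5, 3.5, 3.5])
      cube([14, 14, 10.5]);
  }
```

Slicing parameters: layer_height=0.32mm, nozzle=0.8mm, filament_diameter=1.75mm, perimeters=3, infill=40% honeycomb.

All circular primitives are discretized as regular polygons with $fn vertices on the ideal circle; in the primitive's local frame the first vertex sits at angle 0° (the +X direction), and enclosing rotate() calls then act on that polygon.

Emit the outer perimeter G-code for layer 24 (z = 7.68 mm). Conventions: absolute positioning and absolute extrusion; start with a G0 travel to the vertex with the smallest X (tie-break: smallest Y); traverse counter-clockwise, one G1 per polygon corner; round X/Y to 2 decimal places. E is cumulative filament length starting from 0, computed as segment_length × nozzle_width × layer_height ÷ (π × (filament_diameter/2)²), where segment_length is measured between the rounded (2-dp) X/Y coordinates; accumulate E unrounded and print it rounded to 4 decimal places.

At z = 7.68 mm: the cube (footprint 14×14) is included at this height; the cube at (14.5, 9.5) does not reach this height (z outside [8.5, 31]); the cylinder at (7.5, 11.5) does not reach this height (z outside [16, 21]); the cube at (14, 8.5) does not reach this height (z outside [11, 16.5]); Merging all regions: only the 14×14 cube is present, so the union is just that shape — 1 connected region; the 14×14 cube at (11.5, 3.5) contributes its full rectangle; Keeping only the common overlap: the 14×14 cube at (11.5, 3.5) partially overlaps the result so far; clipping to the common part keeps 26.25 mm² — 1 connected region; (whole slice rotated 65° about Z — lengths, areas and connectivity unchanged). The outline is a single polygon with 4 vertices. Extrusion per mm of travel: 0.8 × 0.32 / (π × 0.875²) = 0.106432. Accumulating E over each segment gives final E = 2.7665.

G0 X-7.83 Y16.34 Z7.68
G1 X1.69 Y11.90 E1.1180
G1 X2.74 Y14.17 E1.3842
G1 X-6.77 Y18.60 E2.5008
G1 X-7.83 Y16.34 E2.7665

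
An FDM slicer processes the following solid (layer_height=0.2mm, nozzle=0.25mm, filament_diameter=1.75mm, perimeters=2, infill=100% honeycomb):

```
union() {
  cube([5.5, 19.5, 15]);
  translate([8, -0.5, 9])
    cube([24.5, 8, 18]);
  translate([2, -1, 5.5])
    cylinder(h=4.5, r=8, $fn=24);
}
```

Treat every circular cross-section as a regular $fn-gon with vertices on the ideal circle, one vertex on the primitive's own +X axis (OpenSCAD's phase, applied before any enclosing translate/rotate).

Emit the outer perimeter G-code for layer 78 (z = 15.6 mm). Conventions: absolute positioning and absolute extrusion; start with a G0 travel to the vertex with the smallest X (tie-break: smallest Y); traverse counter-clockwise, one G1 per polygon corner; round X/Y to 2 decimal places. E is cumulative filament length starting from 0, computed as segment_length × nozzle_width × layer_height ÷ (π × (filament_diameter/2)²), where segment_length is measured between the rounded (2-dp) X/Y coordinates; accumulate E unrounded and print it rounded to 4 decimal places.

At z = 15.6 mm: the cube does not reach this height (z outside [0, 15]); the 24.5×8 cube at (8, -0.5) contributes its full rectangle; the cylinder at (2, -1) is not intersected at this z (z outside [5.5, 10]); Merging all regions: only the 24.5×8 cube at (8, -0.5) is present, so the union is just that shape — 1 connected region. The outline is a single polygon with 4 vertices. Extrusion per mm of travel: 0.25 × 0.2 / (π × 0.875²) = 0.020788. Accumulating E over each segment gives final E = 1.3512.

G0 X8.00 Y-0.50 Z15.60
G1 X32.50 Y-0.50 E0.5093
G1 X32.50 Y7.50 E0.6756
G1 X8.00 Y7.50 E1.1849
G1 X8.00 Y-0.50 E1.3512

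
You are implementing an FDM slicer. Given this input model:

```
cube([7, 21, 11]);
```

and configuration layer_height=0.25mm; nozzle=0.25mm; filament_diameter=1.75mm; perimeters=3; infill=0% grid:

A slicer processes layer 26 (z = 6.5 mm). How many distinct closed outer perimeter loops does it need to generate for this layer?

At z = 6.5 mm: the cube (footprint 7×21) is included at this height. The result has 1 disconnected region.

1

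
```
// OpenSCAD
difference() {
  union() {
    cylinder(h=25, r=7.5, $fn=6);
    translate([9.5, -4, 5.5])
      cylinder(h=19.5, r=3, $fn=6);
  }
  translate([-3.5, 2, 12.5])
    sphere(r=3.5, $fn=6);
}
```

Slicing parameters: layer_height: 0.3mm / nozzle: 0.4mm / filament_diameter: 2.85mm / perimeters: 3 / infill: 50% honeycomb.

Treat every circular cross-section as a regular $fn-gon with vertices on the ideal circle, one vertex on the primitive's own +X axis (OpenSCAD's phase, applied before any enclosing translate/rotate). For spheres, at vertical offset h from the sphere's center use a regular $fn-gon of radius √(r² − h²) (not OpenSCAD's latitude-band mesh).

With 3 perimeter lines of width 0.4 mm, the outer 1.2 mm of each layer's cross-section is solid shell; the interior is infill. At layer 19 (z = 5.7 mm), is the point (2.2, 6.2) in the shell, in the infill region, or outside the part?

shell

At z = 5.7 mm: the r=7.5 cylinder gives a regular 6-gon of circumradius 7.5 (constant along its height); the r=3 cylinder at (9.5, -4) gives a regular 6-gon of circumradius 3 (constant along its height); Combining (union): the 2 present regions are separate (no shared area or edge), so areas and boundary lengths simply add and each stays a separate island — 2 connected regions; the sphere at (-3.5, 2) does not reach this height (|z−center|=6.800 > r=3.5); Subtracting the remaining from the first: none of the subtracted shapes is present at this height, so the result so far is unchanged — 2 connected regions. Overall, the cross-section has 2 separate islands. The nearest boundary edge runs (-3.75, 6.50)→(3.75, 6.50); distance from the point to it = 0.30 mm. (Shell/infill is judged within the island containing the point — the largest one.) The point is inside the cross-section, 0.30 mm from the nearest boundary — within the 1.2 mm shell band (3 × 0.4).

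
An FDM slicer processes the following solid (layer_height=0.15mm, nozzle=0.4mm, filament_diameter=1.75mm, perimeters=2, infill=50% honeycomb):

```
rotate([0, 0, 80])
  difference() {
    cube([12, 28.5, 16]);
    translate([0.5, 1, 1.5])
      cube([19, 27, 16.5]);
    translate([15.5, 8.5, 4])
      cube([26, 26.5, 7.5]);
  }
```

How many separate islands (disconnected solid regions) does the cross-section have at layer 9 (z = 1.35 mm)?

1

At z = 1.35 mm: the 12×28.5 cube contributes its full rectangle; the cube at (0.5, 1) is absent (z outside [1.5, 18]); the cube at (15.5, 8.5) does not reach this height (z outside [4, 11.5]); After the difference (first − rest): none of the subtracted shapes is present at this height, so the 12×28.5 cube is unchanged — 1 connected region; (rotated 80° about Z; rotation is an isometry so areas/perimeters/island counts are preserved). Overall, the cross-section is a single solid region. Island count = 1.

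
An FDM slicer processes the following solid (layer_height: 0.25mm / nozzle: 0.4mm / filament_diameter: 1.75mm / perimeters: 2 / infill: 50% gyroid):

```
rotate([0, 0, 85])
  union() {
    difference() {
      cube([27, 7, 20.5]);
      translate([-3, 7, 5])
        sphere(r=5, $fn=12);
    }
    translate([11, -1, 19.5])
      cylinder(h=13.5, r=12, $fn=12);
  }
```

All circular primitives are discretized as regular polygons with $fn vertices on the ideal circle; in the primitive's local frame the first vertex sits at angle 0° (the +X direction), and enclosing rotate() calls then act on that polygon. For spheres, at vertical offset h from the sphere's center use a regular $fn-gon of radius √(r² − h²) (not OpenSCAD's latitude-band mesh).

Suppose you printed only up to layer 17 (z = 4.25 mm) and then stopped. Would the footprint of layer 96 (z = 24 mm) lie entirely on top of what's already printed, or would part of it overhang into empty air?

part overhangs

Compare the two slices. At z = 4.25: the cube (footprint 27×7) is included at this height (area 189.00 mm²); the r=5 sphere at (-3, 7) slices to a regular 12-gon of circumradius 4.943 (√(r²−h²) with h=0.75 from center) (area = (12/2)·4.943²·sin(360°/12) = 73.31 mm²); Taking the first minus the rest: starting from the 27×7 cube (189.00 mm²), the r=5 sphere at (-3, 7) partially overlaps it — only the 4.81 mm² overlap (of its 73.31 mm²) is removed, clipping the outline — area = 184.19 mm²; the cylinder at (11, -1) does not reach this height (z outside [19.5, 33]); Taking the union: only the result so far is present, so the union is just that shape — area = 184.19 mm²; (whole slice rotated 85° about Z — lengths, areas and connectivity unchanged). At z = 24: the cube does not reach this height (z outside [0, 20.5]); the sphere at (-3, 7) does not reach this height (|z−center|=19.000 > r=5); After the difference (first − rest): the first operand is absent here, so nothing remains; the r=12 cylinder at (11, -1) gives a regular 12-gon of circumradius 12 (constant along its height) (area = (12/2)·12.000²·sin(360°/12) = 432.00 mm²); Taking the union: only the r=12 cylinder at (11, -1) is present, so the union is just that shape — area = 432.00 mm²; (rotated 85° about Z; rotation is an isometry so areas/perimeters/island counts are preserved). Checking containment: at z = 24 the cross-section extends beyond the z = 4.25 cross-section by about 286.06 mm².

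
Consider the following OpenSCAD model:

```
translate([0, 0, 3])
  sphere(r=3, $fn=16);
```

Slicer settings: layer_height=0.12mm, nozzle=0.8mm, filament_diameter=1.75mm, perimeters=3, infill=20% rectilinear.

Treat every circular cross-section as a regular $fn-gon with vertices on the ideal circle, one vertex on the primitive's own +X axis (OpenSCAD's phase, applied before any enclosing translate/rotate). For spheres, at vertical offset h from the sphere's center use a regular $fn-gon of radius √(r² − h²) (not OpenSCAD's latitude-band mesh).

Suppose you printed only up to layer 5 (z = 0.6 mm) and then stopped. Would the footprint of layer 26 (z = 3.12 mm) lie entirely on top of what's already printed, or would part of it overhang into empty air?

part overhangs

Compare the two slices. At z = 0.6: the r=3 sphere slices to a regular 16-gon of circumradius 1.800 (√(r²−h²) with h=2.4 from center) (area = (16/2)·1.800²·sin(360°/16) = 9.92 mm²). At z = 3.12: the r=3 sphere contributes a regular 16-gon of circumradius √(3²−0.12²) = 2.998 (area = (16/2)·2.998²·sin(360°/16) = 27.51 mm²). Checking containment: at z = 3.12 the cross-section extends beyond the z = 0.6 cross-section by about 17.59 mm².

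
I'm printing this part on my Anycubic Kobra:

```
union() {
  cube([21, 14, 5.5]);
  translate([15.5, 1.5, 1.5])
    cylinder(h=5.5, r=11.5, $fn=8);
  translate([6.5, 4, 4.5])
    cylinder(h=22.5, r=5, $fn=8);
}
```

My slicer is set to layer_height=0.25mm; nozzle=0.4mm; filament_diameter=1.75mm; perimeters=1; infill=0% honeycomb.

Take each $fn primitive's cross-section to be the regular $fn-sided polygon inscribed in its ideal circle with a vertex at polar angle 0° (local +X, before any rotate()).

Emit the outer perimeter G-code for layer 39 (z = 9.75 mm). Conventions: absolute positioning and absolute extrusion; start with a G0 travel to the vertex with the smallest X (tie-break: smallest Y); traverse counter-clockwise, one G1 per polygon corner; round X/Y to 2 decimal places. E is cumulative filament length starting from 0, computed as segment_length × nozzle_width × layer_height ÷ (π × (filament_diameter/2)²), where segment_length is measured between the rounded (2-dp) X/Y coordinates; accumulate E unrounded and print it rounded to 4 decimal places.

G0 X1.50 Y4.00 Z9.75
G1 X2.96 Y0.46 E0.1592
G1 X6.50 Y-1.00 E0.3184
G1 X10.04 Y0.46 E0.4776
G1 X11.50 Y4.00 E0.6368
G1 X10.04 Y7.54 E0.7960
G1 X6.50 Y9.00 E0.9552
G1 X2.96 Y7.54 E1.1144
G1 X1.50 Y4.00 E1.2736

At z = 9.75 mm: the cube is not intersected at this z (z outside [0, 5.5]); the cylinder at (15.5, 1.5) is not intersected at this z (z outside [1.5, 7]); the r=5 cylinder at (6.5, 4) contributes a regular 8-gon of circumradius 5; Taking the union: only the r=5 cylinder at (6.5, 4) is present, so the union is just that shape — 1 connected region. The outline is a single polygon with 8 vertices. Extrusion per mm of travel: 0.4 × 0.25 / (π × 0.875²) = 0.041575. Accumulating E over each segment gives final E = 1.2736.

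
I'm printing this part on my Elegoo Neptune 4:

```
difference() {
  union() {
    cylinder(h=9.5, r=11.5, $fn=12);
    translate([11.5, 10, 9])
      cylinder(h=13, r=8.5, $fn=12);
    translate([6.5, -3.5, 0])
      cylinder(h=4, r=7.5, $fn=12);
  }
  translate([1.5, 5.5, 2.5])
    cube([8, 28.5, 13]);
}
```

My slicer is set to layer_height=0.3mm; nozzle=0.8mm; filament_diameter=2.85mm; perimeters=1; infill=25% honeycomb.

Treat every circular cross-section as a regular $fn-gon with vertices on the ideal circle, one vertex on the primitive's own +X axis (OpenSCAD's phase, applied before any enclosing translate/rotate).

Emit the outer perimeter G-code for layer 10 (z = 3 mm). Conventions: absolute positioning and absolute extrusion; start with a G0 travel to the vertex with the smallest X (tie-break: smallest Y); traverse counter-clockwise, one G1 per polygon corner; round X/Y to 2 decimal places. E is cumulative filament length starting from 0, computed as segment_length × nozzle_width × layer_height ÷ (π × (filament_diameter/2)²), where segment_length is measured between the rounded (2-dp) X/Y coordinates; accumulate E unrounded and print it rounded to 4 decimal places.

G0 X-11.50 Y0.00 Z3.00
G1 X-9.96 Y-5.75 E0.2239
G1 X-5.75 Y-9.96 E0.4479
G1 X0.00 Y-11.50 E0.6719
G1 X4.18 Y-10.38 E0.8347
G1 X6.50 Y-11.00 E0.9250
G1 X10.25 Y-10.00 E1.0710
G1 X13.00 Y-7.25 E1.2173
G1 X14.00 Y-3.50 E1.3634
G1 X13.00 Y0.25 E1.5094
G1 X10.86 Y2.38 E1.6230
G1 X9.96 Y5.75 E1.7542
G1 X9.50 Y6.21 E1.7787
G1 X9.50 Y5.50 E1.8054
G1 X1.50 Y5.50 E2.1063
G1 X1.50 Y11.10 E2.3170
G1 X0.00 Y11.50 E2.3754
G1 X-5.75 Y9.96 E2.5994
G1 X-9.96 Y5.75 E2.8234
G1 X-11.50 Y0.00 E3.0473

At z = 3 mm: the cylinder: section is a regular 12-gon, circumradius r=11.5; the cylinder at (11.5, 10) is not intersected at this z (z outside [9, 22]); the r=7.5 cylinder at (6.5, -3.5) contributes a regular 12-gon of circumradius 7.5; Combining (union): the regions partially overlap (shared area 128.56 mm²), so overlapping operands fuse into one piece — 1 connected region; the cube at (1.5, 5.5) is present — its section is the full 8×28.5 rectangle; Taking the first minus the rest: starting from the result so far, the 8×28.5 cube at (1.5, 5.5) partially overlaps it — only the 31.06 mm² overlap (of its 228.00 mm²) is removed, clipping the outline — 1 connected region. The outline is a single polygon with 19 vertices. Extrusion per mm of travel: 0.8 × 0.3 / (π × 1.425²) = 0.037621. Accumulating E over each segment gives final E = 3.0473.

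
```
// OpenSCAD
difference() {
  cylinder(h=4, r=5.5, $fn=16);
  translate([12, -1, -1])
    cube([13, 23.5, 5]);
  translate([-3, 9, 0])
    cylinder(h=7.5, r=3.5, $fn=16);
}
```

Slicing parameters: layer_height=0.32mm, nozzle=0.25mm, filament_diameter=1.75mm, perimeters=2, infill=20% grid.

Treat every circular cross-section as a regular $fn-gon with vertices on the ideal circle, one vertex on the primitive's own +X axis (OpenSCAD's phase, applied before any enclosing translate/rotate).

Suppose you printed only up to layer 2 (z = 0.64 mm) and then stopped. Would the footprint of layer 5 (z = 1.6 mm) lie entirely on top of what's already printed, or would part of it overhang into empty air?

entirely on top

Compare the two slices. At z = 0.64: the r=5.5 cylinder gives a regular 16-gon of circumradius 5.5 (constant along its height) (area = (16/2)·5.500²·sin(360°/16) = 92.61 mm²); the cube at (12, -1) (footprint 13×23.5) is included at this height (area 305.50 mm²); the r=3.5 cylinder at (-3, 9) gives a regular 16-gon of circumradius 3.5 (constant along its height) (area = (16/2)·3.500²·sin(360°/16) = 37.50 mm²); After the difference (first − rest): starting from the r=5.5 cylinder (92.61 mm²), the 13×23.5 cube at (12, -1) misses the remaining region (no effect); the r=3.5 cylinder at (-3, 9) misses the remaining region (no effect) — area = 92.61 mm². At z = 1.6: the r=5.5 cylinder contributes a regular 16-gon of circumradius 5.5 (area = (16/2)·5.500²·sin(360°/16) = 92.61 mm²); the 13×23.5 cube at (12, -1) contributes its full rectangle (area 305.50 mm²); the cylinder at (-3, 9): section is a regular 16-gon, circumradius r=3.5 (area = (16/2)·3.500²·sin(360°/16) = 37.50 mm²); After the difference (first − rest): starting from the r=5.5 cylinder (92.61 mm²), the 13×23.5 cube at (12, -1) misses the remaining region (no effect); the r=3.5 cylinder at (-3, 9) misses the remaining region (no effect) — area = 92.61 mm². Checking containment: the cross-section at z = 1.6 is a subset of the cross-section at z = 0.64.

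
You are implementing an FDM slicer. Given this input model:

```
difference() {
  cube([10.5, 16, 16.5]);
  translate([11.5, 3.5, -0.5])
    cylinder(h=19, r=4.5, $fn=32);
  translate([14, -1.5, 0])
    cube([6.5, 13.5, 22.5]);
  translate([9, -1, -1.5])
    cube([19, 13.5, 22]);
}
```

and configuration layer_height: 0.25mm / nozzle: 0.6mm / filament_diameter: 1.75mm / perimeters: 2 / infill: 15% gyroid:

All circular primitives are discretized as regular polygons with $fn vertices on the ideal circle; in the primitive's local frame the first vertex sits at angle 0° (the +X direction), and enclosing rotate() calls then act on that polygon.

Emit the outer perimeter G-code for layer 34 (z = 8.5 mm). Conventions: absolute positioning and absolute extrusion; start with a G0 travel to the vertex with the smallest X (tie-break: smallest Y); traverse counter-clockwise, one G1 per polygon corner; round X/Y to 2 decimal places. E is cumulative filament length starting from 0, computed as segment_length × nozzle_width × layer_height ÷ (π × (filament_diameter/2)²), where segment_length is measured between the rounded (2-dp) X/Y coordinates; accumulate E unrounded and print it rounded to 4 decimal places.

G0 X0.00 Y0.00 Z8.50
G1 X8.71 Y0.00 E0.5432
G1 X8.32 Y0.32 E0.5746
G1 X7.76 Y1.00 E0.6296
G1 X7.34 Y1.78 E0.6848
G1 X7.09 Y2.62 E0.7395
G1 X7.00 Y3.50 E0.7946
G1 X7.09 Y4.38 E0.8498
G1 X7.34 Y5.22 E0.9045
G1 X7.76 Y6.00 E0.9597
G1 X8.32 Y6.68 E1.0146
G1 X9.00 Y7.24 E1.0696
G1 X9.00 Y12.50 E1.3976
G1 X10.50 Y12.50 E1.4912
G1 X10.50 Y16.00 E1.7094
G1 X0.00 Y16.00 E2.3642
G1 X0.00 Y0.00 E3.3620

At z = 8.5 mm: the cube (footprint 10.5×16) is included at this height; the cylinder at (11.5, 3.5): section is a regular 32-gon, circumradius r=4.5; the cube at (14, -1.5) (footprint 6.5×13.5) is included at this height; the 19×13.5 cube at (9, -1) contributes its full rectangle; Subtracting the remaining from the first: starting from the 10.5×16 cube, the r=4.5 cylinder at (11.5, 3.5) partially overlaps it — only the 21.77 mm² overlap (of its 63.21 mm²) is removed, clipping the outline; the 6.5×13.5 cube at (14, -1.5) misses the remaining region (no effect); the 19×13.5 cube at (9, -1) partially overlaps it — only the 7.35 mm² overlap (of its 256.50 mm²) is removed, clipping the outline — 1 connected region. The outline is a single polygon with 16 vertices. Extrusion per mm of travel: 0.6 × 0.25 / (π × 0.875²) = 0.062363. Accumulating E over each segment gives final E = 3.3620.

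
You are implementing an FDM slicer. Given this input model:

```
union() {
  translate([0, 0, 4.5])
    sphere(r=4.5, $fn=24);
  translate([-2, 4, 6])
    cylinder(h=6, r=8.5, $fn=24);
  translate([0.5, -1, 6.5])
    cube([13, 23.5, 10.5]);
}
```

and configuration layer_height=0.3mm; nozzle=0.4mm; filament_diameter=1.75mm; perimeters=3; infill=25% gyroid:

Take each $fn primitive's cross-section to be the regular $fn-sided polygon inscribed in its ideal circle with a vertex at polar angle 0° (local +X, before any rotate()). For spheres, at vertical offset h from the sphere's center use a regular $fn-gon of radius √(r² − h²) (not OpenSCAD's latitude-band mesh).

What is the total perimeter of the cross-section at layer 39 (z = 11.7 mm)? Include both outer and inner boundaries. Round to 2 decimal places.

At z = 11.7 mm: the sphere is not intersected at this z (|z−center|=7.200 > r=4.5); the r=8.5 cylinder at (-2, 4) gives a regular 24-gon of circumradius 8.5 (constant along its height) (perimeter = 2·24·8.500·sin(180°/24) = 53.25 mm); the cube at (0.5, -1) is present — its section is the full 13×23.5 rectangle (perimeter 73.00 mm); Merging all regions: the regions partially overlap (shared area 62.42 mm²), so the edge portions inside another operand are dropped and the merged outline is re-measured after clipping — boundary = 92.73 mm. Overall, the cross-section is a single solid region. Total boundary length (outer) = 92.73 mm.

92.73 mm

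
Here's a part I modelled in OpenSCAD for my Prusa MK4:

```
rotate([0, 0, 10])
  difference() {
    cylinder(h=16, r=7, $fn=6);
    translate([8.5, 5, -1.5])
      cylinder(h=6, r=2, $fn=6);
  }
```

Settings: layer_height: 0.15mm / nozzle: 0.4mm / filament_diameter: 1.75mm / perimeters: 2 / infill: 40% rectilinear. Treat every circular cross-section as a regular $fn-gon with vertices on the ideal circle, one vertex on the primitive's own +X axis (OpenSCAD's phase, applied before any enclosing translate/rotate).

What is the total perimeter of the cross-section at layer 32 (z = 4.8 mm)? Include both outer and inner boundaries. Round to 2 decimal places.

42.00 mm

At z = 4.8 mm: the r=7 cylinder gives a regular 6-gon of circumradius 7 (constant along its height) (perimeter = 2·6·7.000·sin(180°/6) = 42.00 mm); the cylinder at (8.5, 5) is absent (z outside [-1.5, 4.5]); Taking the first minus the rest: none of the subtracted shapes is present at this height, so the r=7 cylinder is unchanged — boundary = 42.00 mm; (whole slice rotated 10° about Z — lengths, areas and connectivity unchanged). Overall, the cross-section is a single solid region. Total boundary length (outer) = 42.00 mm.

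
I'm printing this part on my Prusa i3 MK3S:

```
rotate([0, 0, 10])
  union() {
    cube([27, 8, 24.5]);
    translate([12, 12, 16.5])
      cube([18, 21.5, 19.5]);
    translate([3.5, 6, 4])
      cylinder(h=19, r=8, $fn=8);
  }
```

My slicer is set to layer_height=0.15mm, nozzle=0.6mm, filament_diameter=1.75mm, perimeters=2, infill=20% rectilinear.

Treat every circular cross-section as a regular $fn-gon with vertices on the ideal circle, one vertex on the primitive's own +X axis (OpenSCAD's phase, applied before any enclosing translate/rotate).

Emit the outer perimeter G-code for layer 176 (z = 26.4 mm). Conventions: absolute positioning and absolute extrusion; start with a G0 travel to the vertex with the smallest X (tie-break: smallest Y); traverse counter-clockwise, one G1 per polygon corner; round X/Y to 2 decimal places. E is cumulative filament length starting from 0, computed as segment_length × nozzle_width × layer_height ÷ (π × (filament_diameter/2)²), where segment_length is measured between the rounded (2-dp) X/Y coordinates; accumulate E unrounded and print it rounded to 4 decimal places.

At z = 26.4 mm: the cube is not intersected at this z (z outside [0, 24.5]); the cube at (12, 12) is present — its section is the full 18×21.5 rectangle; the cylinder at (3.5, 6) is not intersected at this z (z outside [4, 23]); Merging all regions: only the 18×21.5 cube at (12, 12) is present, so the union is just that shape — 1 connected region; (rotated 10° about Z; rotation is an isometry so areas/perimeters/island counts are preserved). The outline is a single polygon with 4 vertices. Extrusion per mm of travel: 0.6 × 0.15 / (π × 0.875²) = 0.037418. Accumulating E over each segment gives final E = 2.9560.

G0 X6.00 Y35.07 Z26.40
G1 X9.73 Y13.90 E0.8043
G1 X27.46 Y17.03 E1.4780
G1 X23.73 Y38.20 E2.2823
G1 X6.00 Y35.07 E2.9560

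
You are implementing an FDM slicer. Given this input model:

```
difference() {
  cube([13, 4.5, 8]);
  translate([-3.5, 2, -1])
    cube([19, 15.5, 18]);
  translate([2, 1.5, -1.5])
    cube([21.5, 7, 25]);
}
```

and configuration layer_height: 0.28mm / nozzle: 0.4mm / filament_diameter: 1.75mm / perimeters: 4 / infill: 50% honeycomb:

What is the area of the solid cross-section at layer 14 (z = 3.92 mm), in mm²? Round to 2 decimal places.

20.50 mm²

At z = 3.92 mm: the cube (footprint 13×4.5) is included at this height (area 58.50 mm²); the cube at (-3.5, 2) (footprint 19×15.5) is included at this height (area 294.50 mm²); the 21.5×7 cube at (2, 1.5) contributes its full rectangle (area 150.50 mm²); After the difference (first − rest): starting from the 13×4.5 cube (58.50 mm²), the 19×15.5 cube at (-3.5, 2) partially overlaps it — only the 32.50 mm² overlap (of its 294.50 mm²) is removed, clipping the outline; the 21.5×7 cube at (2, 1.5) partially overlaps it — only the 5.50 mm² overlap (of its 150.50 mm²) is removed, clipping the outline — area = 20.50 mm². Overall, the cross-section is a single solid region. Net area = 20.50 mm².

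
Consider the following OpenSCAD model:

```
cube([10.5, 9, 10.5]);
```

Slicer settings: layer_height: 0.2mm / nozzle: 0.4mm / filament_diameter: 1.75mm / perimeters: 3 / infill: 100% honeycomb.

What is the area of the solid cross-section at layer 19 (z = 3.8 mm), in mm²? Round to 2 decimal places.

At z = 3.8 mm: the 10.5×9 cube contributes its full rectangle (area 94.50 mm²). Overall, the cross-section is a single solid region. Net area = 94.50 mm².

94.50 mm²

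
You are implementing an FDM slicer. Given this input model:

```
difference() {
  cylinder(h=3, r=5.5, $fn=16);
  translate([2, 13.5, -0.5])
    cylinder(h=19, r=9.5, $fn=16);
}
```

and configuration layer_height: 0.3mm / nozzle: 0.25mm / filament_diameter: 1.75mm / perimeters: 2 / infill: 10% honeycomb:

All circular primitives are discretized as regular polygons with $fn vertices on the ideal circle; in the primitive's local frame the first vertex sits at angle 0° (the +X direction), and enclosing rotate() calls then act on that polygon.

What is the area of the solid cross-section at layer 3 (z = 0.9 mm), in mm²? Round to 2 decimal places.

At z = 0.9 mm: the r=5.5 cylinder contributes a regular 16-gon of circumradius 5.5 (area = (16/2)·5.500²·sin(360°/16) = 92.61 mm²); the r=9.5 cylinder at (2, 13.5) gives a regular 16-gon of circumradius 9.5 (constant along its height) (area = (16/2)·9.500²·sin(360°/16) = 276.30 mm²); Taking the first minus the rest: starting from the r=5.5 cylinder (92.61 mm²), the r=9.5 cylinder at (2, 13.5) partially overlaps it — only the 4.35 mm² overlap (of its 276.30 mm²) is removed, clipping the outline — area = 88.26 mm². Overall, the cross-section is a single solid region. Net area = 88.26 mm².

88.26 mm²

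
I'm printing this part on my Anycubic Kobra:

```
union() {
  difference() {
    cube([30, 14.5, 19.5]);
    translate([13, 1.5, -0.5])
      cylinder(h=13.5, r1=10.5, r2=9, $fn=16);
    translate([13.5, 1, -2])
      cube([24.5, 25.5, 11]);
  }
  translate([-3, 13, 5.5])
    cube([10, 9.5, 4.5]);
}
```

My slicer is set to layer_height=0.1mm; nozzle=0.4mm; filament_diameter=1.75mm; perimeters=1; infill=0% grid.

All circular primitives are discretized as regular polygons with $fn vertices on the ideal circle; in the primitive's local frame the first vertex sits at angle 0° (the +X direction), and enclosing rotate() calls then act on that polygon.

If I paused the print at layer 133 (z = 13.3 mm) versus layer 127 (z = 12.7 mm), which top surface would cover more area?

Layer 133 (z = 13.3): the cube is present — its section is the full 30×14.5 rectangle (area 435.00 mm²); the cone at (13, 1.5) does not reach this height (z outside [-0.5, 13]); the cube at (13.5, 1) does not reach this height (z outside [-2, 9]); Subtracting the remaining from the first: none of the subtracted shapes is present at this height, so the 30×14.5 cube is unchanged — area = 435.00 mm²; the cube at (-3, 13) is absent (z outside [5.5, 10]); Taking the union: only that combined region is present, so the union is just that shape — area = 435.00 mm². So its area = 435.00 mm². Layer 127 (z = 12.7): the cube is present — its section is the full 30×14.5 rectangle (area 435.00 mm²); the cone at (13, 1.5): at t=0.978 of its height the radius interpolates to r₁+(r₂−r₁)t = 9.033, giving a regular 16-gon of that circumradius (area = (16/2)·9.033²·sin(360°/16) = 249.82 mm²); the cube at (13.5, 1) is absent (z outside [-2, 9]); After the difference (first − rest): starting from the 30×14.5 cube (435.00 mm²), the cone at (13, 1.5) partially overlaps it — only the 151.56 mm² overlap (of its 249.82 mm²) is removed, clipping the outline — area = 283.44 mm²; the cube at (-3, 13) is not intersected at this z (z outside [5.5, 10]); Merging all regions: only the result so far is present, so the union is just that shape — area = 283.44 mm². So its area = 283.44 mm². Layer 133 is larger (435.00 vs 283.44 mm²).

layer 133 (z = 13.3 mm)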